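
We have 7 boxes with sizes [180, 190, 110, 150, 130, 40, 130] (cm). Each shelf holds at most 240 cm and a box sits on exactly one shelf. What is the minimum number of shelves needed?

Total = 190 + 180 + 150 + 130 + 130 + 110 + 40 = 930 cm.
Lower bound: ⌈930/240⌉ = 4 shelves.
Also, 5 boxes each exceed 120 cm, and no two of those can share a shelf, so at least 5 shelves are needed.
A packing using 5 shelves:
  shelf 1: 190 + 40 = 230
  shelf 2: 180 = 180
  shelf 3: 150 = 150
  shelf 4: 130 + 110 = 240
  shelf 5: 130 = 130
This matches the lower bound, so 5 is optimal.

5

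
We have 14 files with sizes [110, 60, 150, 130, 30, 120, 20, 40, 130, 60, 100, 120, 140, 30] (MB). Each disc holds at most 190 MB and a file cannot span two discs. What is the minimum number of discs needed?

Total = 150 + 140 + 130 + 130 + 120 + 120 + 110 + 100 + 60 + 60 + 40 + 30 + 30 + 20 = 1240 MB.
Lower bound: ⌈1240/190⌉ = 7 discs.
Also, 8 files each exceed 95 MB, and no two of those can share a disc, so at least 8 discs are needed.
A packing using 8 discs:
  disc 1: 150 + 40 = 190
  disc 2: 140 + 30 + 20 = 190
  disc 3: 130 + 60 = 190
  disc 4: 130 + 60 = 190
  disc 5: 120 + 30 = 150
  disc 6: 120 = 120
  disc 7: 110 = 110
  disc 8: 100 = 100
This matches the lower bound, so 8 is optimal.

8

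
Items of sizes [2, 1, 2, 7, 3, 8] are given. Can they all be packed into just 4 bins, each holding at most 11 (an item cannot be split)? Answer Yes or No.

Yes

A valid assignment using 3 bins:
  bin 1: 8 + 3 = 11
  bin 2: 7 + 2 + 2 = 11
  bin 3: 1 = 1
That uses only 3 ≤ 4, so 4 bins are enough.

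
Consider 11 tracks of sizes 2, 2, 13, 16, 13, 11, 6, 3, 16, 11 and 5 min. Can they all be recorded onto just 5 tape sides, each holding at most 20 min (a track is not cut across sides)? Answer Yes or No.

Total = 98 min; ⌈98/20⌉ = 5.
6 tracks each exceed half the capacity and cannot share a side, forcing at least 6 tape sides.
At least 6 tape sides are required, but only 5 are allowed.

No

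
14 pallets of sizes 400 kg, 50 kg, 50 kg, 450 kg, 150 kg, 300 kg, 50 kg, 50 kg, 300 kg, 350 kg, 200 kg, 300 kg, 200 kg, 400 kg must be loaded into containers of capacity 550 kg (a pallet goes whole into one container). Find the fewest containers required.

Total = 450 + 400 + 400 + 350 + 300 + 300 + 300 + 200 + 200 + 150 + 50 + 50 + 50 + 50 = 3250 kg.
Lower bound: ⌈3250/550⌉ = 6 containers.
Also, 7 pallets each exceed 275 kg, and no two of those can share a container, so at least 7 containers are needed.
A packing using 7 containers:
  container 1: 450 + 50 + 50 = 550
  container 2: 400 + 150 = 550
  container 3: 400 + 50 + 50 = 500
  container 4: 350 + 200 = 550
  container 5: 300 + 200 = 500
  container 6: 300 = 300
  container 7: 300 = 300
This matches the lower bound, so 7 is optimal.

7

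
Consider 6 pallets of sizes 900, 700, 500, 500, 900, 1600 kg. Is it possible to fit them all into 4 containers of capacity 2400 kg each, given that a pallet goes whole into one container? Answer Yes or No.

A valid assignment using 3 containers:
  container 1: 1600 + 700 = 2300
  container 2: 900 + 900 + 500 = 2300
  container 3: 500 = 500
That uses only 3 ≤ 4, so 4 containers are enough.

Yes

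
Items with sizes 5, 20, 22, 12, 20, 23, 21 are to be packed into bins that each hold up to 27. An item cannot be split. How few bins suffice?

6

Total = 23 + 22 + 21 + 20 + 20 + 12 + 5 = 123.
Lower bound: ⌈123/27⌉ = 5 bins.
A packing using 6 bins:
  bin 1: 23 = 23
  bin 2: 22 + 5 = 27
  bin 3: 21 = 21
  bin 4: 20 = 20
  bin 5: 20 = 20
  bin 6: 12 = 12
No arrangement into 5 bins stays within capacity, so 6 is optimal.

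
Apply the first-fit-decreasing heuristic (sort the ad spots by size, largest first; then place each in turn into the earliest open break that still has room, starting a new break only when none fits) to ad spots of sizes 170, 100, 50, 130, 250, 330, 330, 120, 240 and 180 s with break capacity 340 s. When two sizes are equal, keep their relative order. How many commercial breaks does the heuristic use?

6

Sorted descending: 330, 330, 250, 240, 180, 170, 130, 120, 100, 50.
  330 → break 1 (new)  [load 330/340]
  330 → break 2 (new)  [load 330/340]
  250 → break 3 (new)  [load 250/340]
  240 → break 4 (new)  [load 240/340]
  180 → break 5 (new)  [load 180/340]
  170 → break 6 (new)  [load 170/340]
  130 → break 5  [load 310/340]
  120 → break 6  [load 290/340]
  100 → break 4  [load 340/340]
  50 → break 3  [load 300/340]
6 commercial breaks opened.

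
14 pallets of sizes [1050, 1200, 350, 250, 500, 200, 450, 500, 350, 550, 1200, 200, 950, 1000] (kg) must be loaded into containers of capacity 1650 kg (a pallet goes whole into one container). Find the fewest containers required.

Total = 1200 + 1200 + 1050 + 1000 + 950 + 550 + 500 + 500 + 450 + 350 + 350 + 250 + 200 + 200 = 8750 kg.
Lower bound: ⌈8750/1650⌉ = 6 containers.
A packing using 6 containers:
  container 1: 1200 + 450 = 1650
  container 2: 1200 + 350 = 1550
  container 3: 1050 + 550 = 1600
  container 4: 1000 + 500 = 1500
  container 5: 950 + 500 + 200 = 1650
  container 6: 350 + 250 + 200 = 800
This matches the lower bound, so 6 is optimal.

6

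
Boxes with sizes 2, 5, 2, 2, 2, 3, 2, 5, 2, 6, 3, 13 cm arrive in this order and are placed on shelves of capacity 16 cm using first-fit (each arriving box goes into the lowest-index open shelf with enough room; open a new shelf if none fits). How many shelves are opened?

3

  2 → shelf 1 (new)  [load 2/16]
  5 → shelf 1  [load 7/16]
  2 → shelf 1  [load 9/16]
  2 → shelf 1  [load 11/16]
  2 → shelf 1  [load 13/16]
  3 → shelf 1  [load 16/16]
  2 → shelf 2 (new)  [load 2/16]
  5 → shelf 2  [load 7/16]
  2 → shelf 2  [load 9/16]
  6 → shelf 2  [load 15/16]
  3 → shelf 3 (new)  [load 3/16]
  13 → shelf 3  [load 16/16]
3 shelves opened.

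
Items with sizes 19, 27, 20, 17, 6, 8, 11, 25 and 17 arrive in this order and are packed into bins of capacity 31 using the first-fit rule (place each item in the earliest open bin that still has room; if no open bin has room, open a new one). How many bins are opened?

6

  19 → bin 1 (new)  [load 19/31]
  27 → bin 2 (new)  [load 27/31]
  20 → bin 3 (new)  [load 20/31]
  17 → bin 4 (new)  [load 17/31]
  6 → bin 1  [load 25/31]
  8 → bin 3  [load 28/31]
  11 → bin 4  [load 28/31]
  25 → bin 5 (new)  [load 25/31]
  17 → bin 6 (new)  [load 17/31]
6 bins opened.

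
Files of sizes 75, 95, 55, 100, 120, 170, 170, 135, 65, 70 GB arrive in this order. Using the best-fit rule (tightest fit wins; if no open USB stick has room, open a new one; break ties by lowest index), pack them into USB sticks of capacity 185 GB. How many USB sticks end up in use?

  75 → USB stick 1 (new)  [load 75/185]
  95 → USB stick 1  [load 170/185]
  55 → USB stick 2 (new)  [load 55/185]
  100 → USB stick 2  [load 155/185]
  120 → USB stick 3 (new)  [load 120/185]
  170 → USB stick 4 (new)  [load 170/185]
  170 → USB stick 5 (new)  [load 170/185]
  135 → USB stick 6 (new)  [load 135/185]
  65 → USB stick 3  [load 185/185]
  70 → USB stick 7 (new)  [load 70/185]
7 USB sticks opened.

7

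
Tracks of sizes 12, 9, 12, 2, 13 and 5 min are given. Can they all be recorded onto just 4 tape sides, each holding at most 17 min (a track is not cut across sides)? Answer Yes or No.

A valid assignment using 4 tape sides:
  side 1: 13 + 2 = 15
  side 2: 12 + 5 = 17
  side 3: 12 = 12
  side 4: 9 = 9
Every load is within 17 min, so 4 tape sides suffice.

Yes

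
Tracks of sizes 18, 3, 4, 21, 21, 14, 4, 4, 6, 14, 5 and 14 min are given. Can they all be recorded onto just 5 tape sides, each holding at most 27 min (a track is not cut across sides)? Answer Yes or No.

No

Total = 128 min; ⌈128/27⌉ = 5.
6 tracks each exceed half the capacity and cannot share a side, forcing at least 6 tape sides.
At least 6 tape sides are required, but only 5 are allowed.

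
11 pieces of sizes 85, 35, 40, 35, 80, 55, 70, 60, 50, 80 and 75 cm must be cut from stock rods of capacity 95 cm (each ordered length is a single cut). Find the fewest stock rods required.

Total = 85 + 80 + 80 + 75 + 70 + 60 + 55 + 50 + 40 + 35 + 35 = 665 cm.
Lower bound: ⌈665/95⌉ = 7 stock rods.
Also, 8 pieces each exceed 95/2 cm, and no two of those can share a stock rod, so at least 8 stock rods are needed.
A packing using 8 stock rods:
  stock rod 1: 85 = 85
  stock rod 2: 80 = 80
  stock rod 3: 80 = 80
  stock rod 4: 75 = 75
  stock rod 5: 70 = 70
  stock rod 6: 60 + 35 = 95
  stock rod 7: 55 + 40 = 95
  stock rod 8: 50 + 35 = 85
This matches the lower bound, so 8 is optimal.

8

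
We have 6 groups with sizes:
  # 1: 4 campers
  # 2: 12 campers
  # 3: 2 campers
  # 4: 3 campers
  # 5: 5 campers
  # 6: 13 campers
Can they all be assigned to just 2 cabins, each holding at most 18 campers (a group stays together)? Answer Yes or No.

No

Total = 39 campers; ⌈39/18⌉ = 3.
At least 3 cabins are required, but only 2 are allowed.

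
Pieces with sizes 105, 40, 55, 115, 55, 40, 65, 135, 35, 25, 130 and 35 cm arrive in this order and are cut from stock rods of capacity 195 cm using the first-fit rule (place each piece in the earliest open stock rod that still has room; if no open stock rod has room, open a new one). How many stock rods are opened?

  105 → stock rod 1 (new)  [load 105/195]
  40 → stock rod 1  [load 145/195]
  55 → stock rod 2 (new)  [load 55/195]
  115 → stock rod 2  [load 170/195]
  55 → stock rod 3 (new)  [load 55/195]
  40 → stock rod 1  [load 185/195]
  65 → stock rod 3  [load 120/195]
  135 → stock rod 4 (new)  [load 135/195]
  35 → stock rod 3  [load 155/195]
  25 → stock rod 2  [load 195/195]
  130 → stock rod 5 (new)  [load 130/195]
  35 → stock rod 3  [load 190/195]
5 stock rods opened.

5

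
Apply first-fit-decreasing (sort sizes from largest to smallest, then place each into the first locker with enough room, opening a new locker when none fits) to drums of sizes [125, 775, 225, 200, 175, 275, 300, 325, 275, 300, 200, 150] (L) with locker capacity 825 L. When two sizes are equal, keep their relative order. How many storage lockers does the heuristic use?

5

Sorted descending: 775, 325, 300, 300, 275, 275, 225, 200, 200, 175, 150, 125.
  775 → locker 1 (new)  [load 775/825]
  325 → locker 2 (new)  [load 325/825]
  300 → locker 2  [load 625/825]
  300 → locker 3 (new)  [load 300/825]
  275 → locker 3  [load 575/825]
  275 → locker 4 (new)  [load 275/825]
  225 → locker 3  [load 800/825]
  200 → locker 2  [load 825/825]
  200 → locker 4  [load 475/825]
  175 → locker 4  [load 650/825]
  150 → locker 4  [load 800/825]
  125 → locker 5 (new)  [load 125/825]
5 storage lockers opened.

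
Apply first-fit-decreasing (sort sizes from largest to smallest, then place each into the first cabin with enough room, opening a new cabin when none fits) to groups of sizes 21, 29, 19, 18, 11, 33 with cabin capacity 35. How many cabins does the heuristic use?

Sorted descending: 33, 29, 21, 19, 18, 11.
  33 → cabin 1 (new)  [load 33/35]
  29 → cabin 2 (new)  [load 29/35]
  21 → cabin 3 (new)  [load 21/35]
  19 → cabin 4 (new)  [load 19/35]
  18 → cabin 5 (new)  [load 18/35]
  11 → cabin 3  [load 32/35]
5 cabins opened.

5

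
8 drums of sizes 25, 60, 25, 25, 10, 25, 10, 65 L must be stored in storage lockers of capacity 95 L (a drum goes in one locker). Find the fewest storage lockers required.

Total = 65 + 60 + 25 + 25 + 25 + 25 + 10 + 10 = 245 L.
Lower bound: ⌈245/95⌉ = 3 storage lockers.
A packing using 3 storage lockers:
  locker 1: 65 + 25 = 90
  locker 2: 60 + 25 + 10 = 95
  locker 3: 25 + 25 + 10 = 60
This matches the lower bound, so 3 is optimal.

3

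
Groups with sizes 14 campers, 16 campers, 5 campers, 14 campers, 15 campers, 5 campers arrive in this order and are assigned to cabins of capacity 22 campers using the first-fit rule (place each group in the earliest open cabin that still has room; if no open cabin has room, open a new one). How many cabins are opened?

  14 → cabin 1 (new)  [load 14/22]
  16 → cabin 2 (new)  [load 16/22]
  5 → cabin 1  [load 19/22]
  14 → cabin 3 (new)  [load 14/22]
  15 → cabin 4 (new)  [load 15/22]
  5 → cabin 2  [load 21/22]
4 cabins opened.

4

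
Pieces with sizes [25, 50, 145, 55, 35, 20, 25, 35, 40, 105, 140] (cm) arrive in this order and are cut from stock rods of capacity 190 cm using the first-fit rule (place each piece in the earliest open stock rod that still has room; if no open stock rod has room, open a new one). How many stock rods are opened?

  25 → stock rod 1 (new)  [load 25/190]
  50 → stock rod 1  [load 75/190]
  145 → stock rod 2 (new)  [load 145/190]
  55 → stock rod 1  [load 130/190]
  35 → stock rod 1  [load 165/190]
  20 → stock rod 1  [load 185/190]
  25 → stock rod 2  [load 170/190]
  35 → stock rod 3 (new)  [load 35/190]
  40 → stock rod 3  [load 75/190]
  105 → stock rod 3  [load 180/190]
  140 → stock rod 4 (new)  [load 140/190]
4 stock rods opened.

4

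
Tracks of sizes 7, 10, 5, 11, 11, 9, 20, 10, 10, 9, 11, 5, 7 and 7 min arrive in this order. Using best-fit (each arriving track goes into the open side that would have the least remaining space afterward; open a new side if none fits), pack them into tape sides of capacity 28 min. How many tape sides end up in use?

5

  7 → side 1 (new)  [load 7/28]
  10 → side 1  [load 17/28]
  5 → side 1  [load 22/28]
  11 → side 2 (new)  [load 11/28]
  11 → side 2  [load 22/28]
  9 → side 3 (new)  [load 9/28]
  20 → side 4 (new)  [load 20/28]
  10 → side 3  [load 19/28]
  10 → side 5 (new)  [load 10/28]
  9 → side 3  [load 28/28]
  11 → side 5  [load 21/28]
  5 → side 1  [load 27/28]
  7 → side 5  [load 28/28]
  7 → side 4  [load 27/28]
5 tape sides opened.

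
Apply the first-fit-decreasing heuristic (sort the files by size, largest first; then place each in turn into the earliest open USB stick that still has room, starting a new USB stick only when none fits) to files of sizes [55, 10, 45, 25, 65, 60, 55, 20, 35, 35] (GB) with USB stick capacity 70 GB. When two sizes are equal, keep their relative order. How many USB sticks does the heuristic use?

7

Sorted descending: 65, 60, 55, 55, 45, 35, 35, 25, 20, 10.
  65 → USB stick 1 (new)  [load 65/70]
  60 → USB stick 2 (new)  [load 60/70]
  55 → USB stick 3 (new)  [load 55/70]
  55 → USB stick 4 (new)  [load 55/70]
  45 → USB stick 5 (new)  [load 45/70]
  35 → USB stick 6 (new)  [load 35/70]
  35 → USB stick 6  [load 70/70]
  25 → USB stick 5  [load 70/70]
  20 → USB stick 7 (new)  [load 20/70]
  10 → USB stick 2  [load 70/70]
7 USB sticks opened.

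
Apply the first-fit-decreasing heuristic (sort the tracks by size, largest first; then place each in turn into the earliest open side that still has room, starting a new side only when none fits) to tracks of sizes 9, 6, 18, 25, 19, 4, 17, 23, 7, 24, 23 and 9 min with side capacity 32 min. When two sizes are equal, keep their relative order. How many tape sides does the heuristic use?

7

Sorted descending: 25, 24, 23, 23, 19, 18, 17, 9, 9, 7, 6, 4.
  25 → side 1 (new)  [load 25/32]
  24 → side 2 (new)  [load 24/32]
  23 → side 3 (new)  [load 23/32]
  23 → side 4 (new)  [load 23/32]
  19 → side 5 (new)  [load 19/32]
  18 → side 6 (new)  [load 18/32]
  17 → side 7 (new)  [load 17/32]
  9 → side 3  [load 32/32]
  9 → side 4  [load 32/32]
  7 → side 1  [load 32/32]
  6 → side 2  [load 30/32]
  4 → side 5  [load 23/32]
7 tape sides opened.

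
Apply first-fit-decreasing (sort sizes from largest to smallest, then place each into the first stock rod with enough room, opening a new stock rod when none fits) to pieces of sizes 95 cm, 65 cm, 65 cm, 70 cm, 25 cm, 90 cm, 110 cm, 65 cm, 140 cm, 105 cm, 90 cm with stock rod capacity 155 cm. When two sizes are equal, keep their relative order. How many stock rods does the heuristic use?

7

Sorted descending: 140, 110, 105, 95, 90, 90, 70, 65, 65, 65, 25.
  140 → stock rod 1 (new)  [load 140/155]
  110 → stock rod 2 (new)  [load 110/155]
  105 → stock rod 3 (new)  [load 105/155]
  95 → stock rod 4 (new)  [load 95/155]
  90 → stock rod 5 (new)  [load 90/155]
  90 → stock rod 6 (new)  [load 90/155]
  70 → stock rod 7 (new)  [load 70/155]
  65 → stock rod 5  [load 155/155]
  65 → stock rod 6  [load 155/155]
  65 → stock rod 7  [load 135/155]
  25 → stock rod 2  [load 135/155]
7 stock rods opened.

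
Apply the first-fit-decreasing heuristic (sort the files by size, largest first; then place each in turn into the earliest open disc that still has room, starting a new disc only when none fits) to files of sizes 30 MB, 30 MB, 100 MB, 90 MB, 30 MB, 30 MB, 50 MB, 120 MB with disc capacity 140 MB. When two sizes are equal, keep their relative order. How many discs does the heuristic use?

4

Sorted descending: 120, 100, 90, 50, 30, 30, 30, 30.
  120 → disc 1 (new)  [load 120/140]
  100 → disc 2 (new)  [load 100/140]
  90 → disc 3 (new)  [load 90/140]
  50 → disc 3  [load 140/140]
  30 → disc 2  [load 130/140]
  30 → disc 4 (new)  [load 30/140]
  30 → disc 4  [load 60/140]
  30 → disc 4  [load 90/140]
4 discs opened.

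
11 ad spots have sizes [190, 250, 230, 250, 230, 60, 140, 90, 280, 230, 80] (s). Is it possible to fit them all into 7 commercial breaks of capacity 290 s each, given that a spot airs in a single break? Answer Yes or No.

Total = 2030 s; ⌈2030/290⌉ = 7.
The bound of 7 does not rule out 7, but exhaustive search shows no assignment into 7 commercial breaks of capacity 290 s exists — the minimum is 8.

No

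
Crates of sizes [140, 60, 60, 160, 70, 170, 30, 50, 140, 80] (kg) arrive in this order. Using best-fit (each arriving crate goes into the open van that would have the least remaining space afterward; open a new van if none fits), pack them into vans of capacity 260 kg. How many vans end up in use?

4

  140 → van 1 (new)  [load 140/260]
  60 → van 1  [load 200/260]
  60 → van 1  [load 260/260]
  160 → van 2 (new)  [load 160/260]
  70 → van 2  [load 230/260]
  170 → van 3 (new)  [load 170/260]
  30 → van 2  [load 260/260]
  50 → van 3  [load 220/260]
  140 → van 4 (new)  [load 140/260]
  80 → van 4  [load 220/260]
4 vans opened.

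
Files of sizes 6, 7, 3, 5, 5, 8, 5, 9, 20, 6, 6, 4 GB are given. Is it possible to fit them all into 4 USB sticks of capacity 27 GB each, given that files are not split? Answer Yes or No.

A valid assignment using 4 USB sticks:
  USB stick 1: 20 + 7 = 27
  USB stick 2: 9 + 8 + 6 + 4 = 27
  USB stick 3: 6 + 6 + 5 + 5 + 5 = 27
  USB stick 4: 3 = 3
Every load is within 27 GB, so 4 USB sticks suffice.

Yes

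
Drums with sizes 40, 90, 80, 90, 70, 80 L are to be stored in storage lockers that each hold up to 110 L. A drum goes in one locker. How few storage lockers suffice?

Total = 90 + 90 + 80 + 80 + 70 + 40 = 450 L.
Lower bound: ⌈450/110⌉ = 5 storage lockers.
A packing using 5 storage lockers:
  locker 1: 90 = 90
  locker 2: 90 = 90
  locker 3: 80 = 80
  locker 4: 80 = 80
  locker 5: 70 + 40 = 110
This matches the lower bound, so 5 is optimal.

5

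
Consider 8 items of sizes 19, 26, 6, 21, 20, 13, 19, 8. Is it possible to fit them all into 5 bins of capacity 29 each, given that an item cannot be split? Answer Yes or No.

No

Total = 132; ⌈132/29⌉ = 5.
The bound of 5 does not rule out 5, but exhaustive search shows no assignment into 5 bins of capacity 29 exists — the minimum is 6.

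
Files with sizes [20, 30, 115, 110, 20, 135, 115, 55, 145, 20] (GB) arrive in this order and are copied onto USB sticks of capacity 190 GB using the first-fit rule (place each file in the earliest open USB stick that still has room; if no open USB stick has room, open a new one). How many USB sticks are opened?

5

  20 → USB stick 1 (new)  [load 20/190]
  30 → USB stick 1  [load 50/190]
  115 → USB stick 1  [load 165/190]
  110 → USB stick 2 (new)  [load 110/190]
  20 → USB stick 1  [load 185/190]
  135 → USB stick 3 (new)  [load 135/190]
  115 → USB stick 4 (new)  [load 115/190]
  55 → USB stick 2  [load 165/190]
  145 → USB stick 5 (new)  [load 145/190]
  20 → USB stick 2  [load 185/190]
5 USB sticks opened.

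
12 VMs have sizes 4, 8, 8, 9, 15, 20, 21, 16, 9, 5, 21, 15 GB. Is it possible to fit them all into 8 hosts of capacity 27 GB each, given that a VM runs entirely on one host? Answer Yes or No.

A valid assignment using 7 hosts:
  host 1: 21 + 5 = 26
  host 2: 21 + 4 = 25
  host 3: 20 = 20
  host 4: 16 + 9 = 25
  host 5: 15 + 9 = 24
  host 6: 15 + 8 = 23
  host 7: 8 = 8
That uses only 7 ≤ 8, so 8 hosts are enough.

Yes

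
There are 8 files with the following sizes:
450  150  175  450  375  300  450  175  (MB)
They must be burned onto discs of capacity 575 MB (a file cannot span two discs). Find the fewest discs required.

Total = 450 + 450 + 450 + 375 + 300 + 175 + 175 + 150 = 2525 MB.
Lower bound: ⌈2525/575⌉ = 5 discs.
A packing using 6 discs:
  disc 1: 450 = 450
  disc 2: 450 = 450
  disc 3: 450 = 450
  disc 4: 375 + 175 = 550
  disc 5: 300 + 175 = 475
  disc 6: 150 = 150
No arrangement into 5 discs stays within capacity, so 6 is optimal.

6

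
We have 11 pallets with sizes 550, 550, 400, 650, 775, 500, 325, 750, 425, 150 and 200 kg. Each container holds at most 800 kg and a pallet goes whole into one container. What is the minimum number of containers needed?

Total = 775 + 750 + 650 + 550 + 550 + 500 + 425 + 400 + 325 + 200 + 150 = 5275 kg.
Lower bound: ⌈5275/800⌉ = 7 containers.
A packing using 8 containers:
  container 1: 775 = 775
  container 2: 750 = 750
  container 3: 650 + 150 = 800
  container 4: 550 + 200 = 750
  container 5: 550 = 550
  container 6: 500 = 500
  container 7: 425 + 325 = 750
  container 8: 400 = 400
No arrangement into 7 containers stays within capacity, so 8 is optimal.

8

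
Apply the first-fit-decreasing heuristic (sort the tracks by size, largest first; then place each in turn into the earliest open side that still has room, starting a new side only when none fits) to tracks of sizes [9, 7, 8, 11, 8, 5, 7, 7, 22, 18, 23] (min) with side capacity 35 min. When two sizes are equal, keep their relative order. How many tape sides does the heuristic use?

4

Sorted descending: 23, 22, 18, 11, 9, 8, 8, 7, 7, 7, 5.
  23 → side 1 (new)  [load 23/35]
  22 → side 2 (new)  [load 22/35]
  18 → side 3 (new)  [load 18/35]
  11 → side 1  [load 34/35]
  9 → side 2  [load 31/35]
  8 → side 3  [load 26/35]
  8 → side 3  [load 34/35]
  7 → side 4 (new)  [load 7/35]
  7 → side 4  [load 14/35]
  7 → side 4  [load 21/35]
  5 → side 4  [load 26/35]
4 tape sides opened.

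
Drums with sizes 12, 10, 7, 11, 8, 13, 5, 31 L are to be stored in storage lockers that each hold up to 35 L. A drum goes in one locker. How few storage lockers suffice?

Total = 31 + 13 + 12 + 11 + 10 + 8 + 7 + 5 = 97 L.
Lower bound: ⌈97/35⌉ = 3 storage lockers.
A packing using 3 storage lockers:
  locker 1: 31 = 31
  locker 2: 13 + 12 + 10 = 35
  locker 3: 11 + 8 + 7 + 5 = 31
This matches the lower bound, so 3 is optimal.

3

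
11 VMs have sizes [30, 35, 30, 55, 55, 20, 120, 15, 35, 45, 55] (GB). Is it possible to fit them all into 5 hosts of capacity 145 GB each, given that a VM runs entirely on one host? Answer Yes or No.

Yes

A valid assignment using 4 hosts:
  host 1: 120 + 20 = 140
  host 2: 55 + 55 + 35 = 145
  host 3: 55 + 45 + 35 = 135
  host 4: 30 + 30 + 15 = 75
That uses only 4 ≤ 5, so 5 hosts are enough.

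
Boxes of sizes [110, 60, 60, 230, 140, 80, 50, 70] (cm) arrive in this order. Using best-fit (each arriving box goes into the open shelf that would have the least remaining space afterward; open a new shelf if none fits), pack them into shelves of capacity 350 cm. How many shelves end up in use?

  110 → shelf 1 (new)  [load 110/350]
  60 → shelf 1  [load 170/350]
  60 → shelf 1  [load 230/350]
  230 → shelf 2 (new)  [load 230/350]
  140 → shelf 3 (new)  [load 140/350]
  80 → shelf 1  [load 310/350]
  50 → shelf 2  [load 280/350]
  70 → shelf 2  [load 350/350]
3 shelves opened.

3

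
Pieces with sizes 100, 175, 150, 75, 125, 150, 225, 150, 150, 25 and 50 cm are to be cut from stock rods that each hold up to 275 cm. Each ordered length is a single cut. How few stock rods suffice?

6

Total = 225 + 175 + 150 + 150 + 150 + 150 + 125 + 100 + 75 + 50 + 25 = 1375 cm.
Lower bound: ⌈1375/275⌉ = 5 stock rods.
Also, 6 pieces each exceed 275/2 cm, and no two of those can share a stock rod, so at least 6 stock rods are needed.
A packing using 6 stock rods:
  stock rod 1: 225 + 50 = 275
  stock rod 2: 175 + 100 = 275
  stock rod 3: 150 + 125 = 275
  stock rod 4: 150 + 75 + 25 = 250
  stock rod 5: 150 = 150
  stock rod 6: 150 = 150
This matches the lower bound, so 6 is optimal.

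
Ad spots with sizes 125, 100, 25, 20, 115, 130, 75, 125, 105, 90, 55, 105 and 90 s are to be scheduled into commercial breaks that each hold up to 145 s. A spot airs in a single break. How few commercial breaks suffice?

10

Total = 130 + 125 + 125 + 115 + 105 + 105 + 100 + 90 + 90 + 75 + 55 + 25 + 20 = 1160 s.
Lower bound: ⌈1160/145⌉ = 8 commercial breaks.
Also, 10 ad spots each exceed 145/2 s, and no two of those can share a break, so at least 10 commercial breaks are needed.
A packing using 10 commercial breaks:
  break 1: 130 = 130
  break 2: 125 + 20 = 145
  break 3: 125 = 125
  break 4: 115 + 25 = 140
  break 5: 105 = 105
  break 6: 105 = 105
  break 7: 100 = 100
  break 8: 90 + 55 = 145
  break 9: 90 = 90
  break 10: 75 = 75
This matches the lower bound, so 10 is optimal.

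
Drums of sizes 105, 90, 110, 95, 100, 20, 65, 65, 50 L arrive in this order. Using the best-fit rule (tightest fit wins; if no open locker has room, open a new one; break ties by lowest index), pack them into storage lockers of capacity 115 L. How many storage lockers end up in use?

  105 → locker 1 (new)  [load 105/115]
  90 → locker 2 (new)  [load 90/115]
  110 → locker 3 (new)  [load 110/115]
  95 → locker 4 (new)  [load 95/115]
  100 → locker 5 (new)  [load 100/115]
  20 → locker 4  [load 115/115]
  65 → locker 6 (new)  [load 65/115]
  65 → locker 7 (new)  [load 65/115]
  50 → locker 6  [load 115/115]
7 storage lockers opened.

7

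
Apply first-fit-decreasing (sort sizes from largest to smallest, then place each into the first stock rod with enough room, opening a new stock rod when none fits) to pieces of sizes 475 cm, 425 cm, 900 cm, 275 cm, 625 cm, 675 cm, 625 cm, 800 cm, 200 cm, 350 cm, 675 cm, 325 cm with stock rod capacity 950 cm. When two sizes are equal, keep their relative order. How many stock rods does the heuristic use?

Sorted descending: 900, 800, 675, 675, 625, 625, 475, 425, 350, 325, 275, 200.
  900 → stock rod 1 (new)  [load 900/950]
  800 → stock rod 2 (new)  [load 800/950]
  675 → stock rod 3 (new)  [load 675/950]
  675 → stock rod 4 (new)  [load 675/950]
  625 → stock rod 5 (new)  [load 625/950]
  625 → stock rod 6 (new)  [load 625/950]
  475 → stock rod 7 (new)  [load 475/950]
  425 → stock rod 7  [load 900/950]
  350 → stock rod 8 (new)  [load 350/950]
  325 → stock rod 5  [load 950/950]
  275 → stock rod 3  [load 950/950]
  200 → stock rod 4  [load 875/950]
8 stock rods opened.

8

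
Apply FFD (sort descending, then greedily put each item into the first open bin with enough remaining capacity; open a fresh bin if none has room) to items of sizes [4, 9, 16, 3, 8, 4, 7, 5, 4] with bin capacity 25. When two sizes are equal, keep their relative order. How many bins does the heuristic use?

Sorted descending: 16, 9, 8, 7, 5, 4, 4, 4, 3.
  16 → bin 1 (new)  [load 16/25]
  9 → bin 1  [load 25/25]
  8 → bin 2 (new)  [load 8/25]
  7 → bin 2  [load 15/25]
  5 → bin 2  [load 20/25]
  4 → bin 2  [load 24/25]
  4 → bin 3 (new)  [load 4/25]
  4 → bin 3  [load 8/25]
  3 → bin 3  [load 11/25]
3 bins opened.

3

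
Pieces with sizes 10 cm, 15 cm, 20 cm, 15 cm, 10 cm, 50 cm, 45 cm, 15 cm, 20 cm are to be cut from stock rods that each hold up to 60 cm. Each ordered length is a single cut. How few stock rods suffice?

Total = 50 + 45 + 20 + 20 + 15 + 15 + 15 + 10 + 10 = 200 cm.
Lower bound: ⌈200/60⌉ = 4 stock rods.
A packing using 4 stock rods:
  stock rod 1: 50 + 10 = 60
  stock rod 2: 45 + 15 = 60
  stock rod 3: 20 + 20 + 15 = 55
  stock rod 4: 15 + 10 = 25
This matches the lower bound, so 4 is optimal.

4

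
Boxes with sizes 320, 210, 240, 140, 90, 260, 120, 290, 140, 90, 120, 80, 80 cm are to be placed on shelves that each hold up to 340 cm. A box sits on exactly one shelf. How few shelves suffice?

Total = 320 + 290 + 260 + 240 + 210 + 140 + 140 + 120 + 120 + 90 + 90 + 80 + 80 = 2180 cm.
Lower bound: ⌈2180/340⌉ = 7 shelves.
A packing using 7 shelves:
  shelf 1: 320 = 320
  shelf 2: 290 = 290
  shelf 3: 260 + 80 = 340
  shelf 4: 240 + 90 = 330
  shelf 5: 210 + 120 = 330
  shelf 6: 140 + 140 = 280
  shelf 7: 120 + 90 + 80 = 290
This matches the lower bound, so 7 is optimal.

7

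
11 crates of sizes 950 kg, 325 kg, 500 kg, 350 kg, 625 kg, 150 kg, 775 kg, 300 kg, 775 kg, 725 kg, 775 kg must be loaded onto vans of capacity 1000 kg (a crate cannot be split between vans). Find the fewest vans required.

8

Total = 950 + 775 + 775 + 775 + 725 + 625 + 500 + 350 + 325 + 300 + 150 = 6250 kg.
Lower bound: ⌈6250/1000⌉ = 7 vans.
A packing using 8 vans:
  van 1: 950 = 950
  van 2: 775 + 150 = 925
  van 3: 775 = 775
  van 4: 775 = 775
  van 5: 725 = 725
  van 6: 625 + 350 = 975
  van 7: 500 + 325 = 825
  van 8: 300 = 300
No arrangement into 7 vans stays within capacity, so 8 is optimal.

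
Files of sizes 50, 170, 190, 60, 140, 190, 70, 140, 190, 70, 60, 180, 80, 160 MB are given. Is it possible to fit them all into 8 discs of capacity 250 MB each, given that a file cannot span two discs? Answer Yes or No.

A valid assignment using 8 discs:
  disc 1: 190 + 60 = 250
  disc 2: 190 + 60 = 250
  disc 3: 190 + 50 = 240
  disc 4: 180 + 70 = 250
  disc 5: 170 + 80 = 250
  disc 6: 160 + 70 = 230
  disc 7: 140 = 140
  disc 8: 140 = 140
Every load is within 250 MB, so 8 discs suffice.

Yes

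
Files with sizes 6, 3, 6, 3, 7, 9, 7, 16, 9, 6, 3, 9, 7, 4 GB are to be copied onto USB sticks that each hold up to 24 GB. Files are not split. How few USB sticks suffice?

4

Total = 16 + 9 + 9 + 9 + 7 + 7 + 7 + 6 + 6 + 6 + 4 + 3 + 3 + 3 = 95 GB.
Lower bound: ⌈95/24⌉ = 4 USB sticks.
A packing using 4 USB sticks:
  USB stick 1: 16 + 7 = 23
  USB stick 2: 9 + 9 + 6 = 24
  USB stick 3: 9 + 6 + 6 + 3 = 24
  USB stick 4: 7 + 7 + 4 + 3 + 3 = 24
This matches the lower bound, so 4 is optimal.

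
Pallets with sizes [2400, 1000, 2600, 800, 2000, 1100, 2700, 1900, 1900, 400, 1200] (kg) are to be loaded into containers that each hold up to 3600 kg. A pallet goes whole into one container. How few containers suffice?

6

Total = 2700 + 2600 + 2400 + 2000 + 1900 + 1900 + 1200 + 1100 + 1000 + 800 + 400 = 18000 kg.
Lower bound: ⌈18000/3600⌉ = 5 containers.
Also, 6 pallets each exceed 1800 kg, and no two of those can share a container, so at least 6 containers are needed.
A packing using 6 containers:
  container 1: 2700 + 800 = 3500
  container 2: 2600 + 1000 = 3600
  container 3: 2400 + 1200 = 3600
  container 4: 2000 + 1100 + 400 = 3500
  container 5: 1900 = 1900
  container 6: 1900 = 1900
This matches the lower bound, so 6 is optimal.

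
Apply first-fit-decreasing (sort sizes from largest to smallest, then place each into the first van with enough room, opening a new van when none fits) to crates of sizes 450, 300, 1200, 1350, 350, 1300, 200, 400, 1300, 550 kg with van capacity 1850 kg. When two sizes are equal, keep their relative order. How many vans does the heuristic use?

Sorted descending: 1350, 1300, 1300, 1200, 550, 450, 400, 350, 300, 200.
  1350 → van 1 (new)  [load 1350/1850]
  1300 → van 2 (new)  [load 1300/1850]
  1300 → van 3 (new)  [load 1300/1850]
  1200 → van 4 (new)  [load 1200/1850]
  550 → van 2  [load 1850/1850]
  450 → van 1  [load 1800/1850]
  400 → van 3  [load 1700/1850]
  350 → van 4  [load 1550/1850]
  300 → van 4  [load 1850/1850]
  200 → van 5 (new)  [load 200/1850]
5 vans opened.

5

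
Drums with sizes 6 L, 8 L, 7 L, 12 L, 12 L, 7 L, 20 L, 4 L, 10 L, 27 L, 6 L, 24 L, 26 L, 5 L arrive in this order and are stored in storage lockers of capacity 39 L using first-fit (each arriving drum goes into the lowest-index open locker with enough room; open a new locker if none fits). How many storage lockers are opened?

5

  6 → locker 1 (new)  [load 6/39]
  8 → locker 1  [load 14/39]
  7 → locker 1  [load 21/39]
  12 → locker 1  [load 33/39]
  12 → locker 2 (new)  [load 12/39]
  7 → locker 2  [load 19/39]
  20 → locker 2  [load 39/39]
  4 → locker 1  [load 37/39]
  10 → locker 3 (new)  [load 10/39]
  27 → locker 3  [load 37/39]
  6 → locker 4 (new)  [load 6/39]
  24 → locker 4  [load 30/39]
  26 → locker 5 (new)  [load 26/39]
  5 → locker 4  [load 35/39]
5 storage lockers opened.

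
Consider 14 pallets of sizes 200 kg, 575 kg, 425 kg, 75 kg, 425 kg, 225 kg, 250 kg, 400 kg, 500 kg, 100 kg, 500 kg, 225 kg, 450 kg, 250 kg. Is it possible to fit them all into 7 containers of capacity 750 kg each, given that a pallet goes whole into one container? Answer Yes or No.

A valid assignment using 7 containers:
  container 1: 575 + 100 + 75 = 750
  container 2: 500 + 250 = 750
  container 3: 500 + 250 = 750
  container 4: 450 + 225 = 675
  container 5: 425 + 225 = 650
  container 6: 425 + 200 = 625
  container 7: 400 = 400
Every load is within 750 kg, so 7 containers suffice.

Yes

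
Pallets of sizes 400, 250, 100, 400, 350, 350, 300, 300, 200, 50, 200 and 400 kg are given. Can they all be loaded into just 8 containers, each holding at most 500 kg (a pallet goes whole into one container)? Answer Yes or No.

A valid assignment using 8 containers:
  container 1: 400 + 100 = 500
  container 2: 400 + 50 = 450
  container 3: 400 = 400
  container 4: 350 = 350
  container 5: 350 = 350
  container 6: 300 + 200 = 500
  container 7: 300 + 200 = 500
  container 8: 250 = 250
Every load is within 500 kg, so 8 containers suffice.

Yes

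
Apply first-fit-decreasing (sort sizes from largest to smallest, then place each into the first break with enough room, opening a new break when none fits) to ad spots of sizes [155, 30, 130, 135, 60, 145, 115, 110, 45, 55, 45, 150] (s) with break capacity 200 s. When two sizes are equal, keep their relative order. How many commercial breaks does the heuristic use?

Sorted descending: 155, 150, 145, 135, 130, 115, 110, 60, 55, 45, 45, 30.
  155 → break 1 (new)  [load 155/200]
  150 → break 2 (new)  [load 150/200]
  145 → break 3 (new)  [load 145/200]
  135 → break 4 (new)  [load 135/200]
  130 → break 5 (new)  [load 130/200]
  115 → break 6 (new)  [load 115/200]
  110 → break 7 (new)  [load 110/200]
  60 → break 4  [load 195/200]
  55 → break 3  [load 200/200]
  45 → break 1  [load 200/200]
  45 → break 2  [load 195/200]
  30 → break 5  [load 160/200]
7 commercial breaks opened.

7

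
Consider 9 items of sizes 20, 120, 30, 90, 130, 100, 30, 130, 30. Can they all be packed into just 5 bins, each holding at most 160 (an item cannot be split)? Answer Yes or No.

A valid assignment using 5 bins:
  bin 1: 130 + 30 = 160
  bin 2: 130 + 30 = 160
  bin 3: 120 + 30 = 150
  bin 4: 100 + 20 = 120
  bin 5: 90 = 90
Every load is within 160, so 5 bins suffice.

Yes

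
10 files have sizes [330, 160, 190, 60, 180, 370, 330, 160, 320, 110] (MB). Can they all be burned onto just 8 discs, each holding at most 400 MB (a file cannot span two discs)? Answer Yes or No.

A valid assignment using 7 discs:
  disc 1: 370 = 370
  disc 2: 330 + 60 = 390
  disc 3: 330 = 330
  disc 4: 320 = 320
  disc 5: 190 + 180 = 370
  disc 6: 160 + 160 = 320
  disc 7: 110 = 110
That uses only 7 ≤ 8, so 8 discs are enough.

Yes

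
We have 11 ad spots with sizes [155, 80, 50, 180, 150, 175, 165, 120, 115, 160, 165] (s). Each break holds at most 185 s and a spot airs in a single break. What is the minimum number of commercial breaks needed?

Total = 180 + 175 + 165 + 165 + 160 + 155 + 150 + 120 + 115 + 80 + 50 = 1515 s.
Lower bound: ⌈1515/185⌉ = 9 commercial breaks.
A packing using 10 commercial breaks:
  break 1: 180 = 180
  break 2: 175 = 175
  break 3: 165 = 165
  break 4: 165 = 165
  break 5: 160 = 160
  break 6: 155 = 155
  break 7: 150 = 150
  break 8: 120 + 50 = 170
  break 9: 115 = 115
  break 10: 80 = 80
No arrangement into 9 commercial breaks stays within capacity, so 10 is optimal.

10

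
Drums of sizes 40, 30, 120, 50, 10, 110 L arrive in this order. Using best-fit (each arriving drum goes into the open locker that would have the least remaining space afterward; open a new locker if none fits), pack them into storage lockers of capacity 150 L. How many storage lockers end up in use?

  40 → locker 1 (new)  [load 40/150]
  30 → locker 1  [load 70/150]
  120 → locker 2 (new)  [load 120/150]
  50 → locker 1  [load 120/150]
  10 → locker 1  [load 130/150]
  110 → locker 3 (new)  [load 110/150]
3 storage lockers opened.

3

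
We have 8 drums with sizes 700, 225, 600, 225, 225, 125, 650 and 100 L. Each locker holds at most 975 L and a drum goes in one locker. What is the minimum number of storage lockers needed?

Total = 700 + 650 + 600 + 225 + 225 + 225 + 125 + 100 = 2850 L.
Lower bound: ⌈2850/975⌉ = 3 storage lockers.
A packing using 3 storage lockers:
  locker 1: 700 + 225 = 925
  locker 2: 650 + 225 + 100 = 975
  locker 3: 600 + 225 + 125 = 950
This matches the lower bound, so 3 is optimal.

3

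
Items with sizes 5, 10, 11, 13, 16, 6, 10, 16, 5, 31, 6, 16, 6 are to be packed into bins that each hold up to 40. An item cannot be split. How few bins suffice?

Total = 31 + 16 + 16 + 16 + 13 + 11 + 10 + 10 + 6 + 6 + 6 + 5 + 5 = 151.
Lower bound: ⌈151/40⌉ = 4 bins.
A packing using 4 bins:
  bin 1: 31 + 6 = 37
  bin 2: 16 + 16 + 6 = 38
  bin 3: 16 + 13 + 11 = 40
  bin 4: 10 + 10 + 6 + 5 + 5 = 36
This matches the lower bound, so 4 is optimal.

4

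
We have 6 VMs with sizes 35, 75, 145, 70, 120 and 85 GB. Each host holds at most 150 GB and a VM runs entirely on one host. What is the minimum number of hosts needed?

Total = 145 + 120 + 85 + 75 + 70 + 35 = 530 GB.
Lower bound: ⌈530/150⌉ = 4 hosts.
A packing using 4 hosts:
  host 1: 145 = 145
  host 2: 120 = 120
  host 3: 85 + 35 = 120
  host 4: 75 + 70 = 145
This matches the lower bound, so 4 is optimal.

4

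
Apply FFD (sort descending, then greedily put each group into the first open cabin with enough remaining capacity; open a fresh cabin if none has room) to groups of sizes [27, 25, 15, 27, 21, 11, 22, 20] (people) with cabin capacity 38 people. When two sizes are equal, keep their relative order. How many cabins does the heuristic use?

Sorted descending: 27, 27, 25, 22, 21, 20, 15, 11.
  27 → cabin 1 (new)  [load 27/38]
  27 → cabin 2 (new)  [load 27/38]
  25 → cabin 3 (new)  [load 25/38]
  22 → cabin 4 (new)  [load 22/38]
  21 → cabin 5 (new)  [load 21/38]
  20 → cabin 6 (new)  [load 20/38]
  15 → cabin 4  [load 37/38]
  11 → cabin 1  [load 38/38]
6 cabins opened.

6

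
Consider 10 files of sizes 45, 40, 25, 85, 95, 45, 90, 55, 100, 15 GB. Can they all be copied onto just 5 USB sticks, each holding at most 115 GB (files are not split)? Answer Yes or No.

Total = 595 GB; ⌈595/115⌉ = 6.
At least 6 USB sticks are required, but only 5 are allowed.

No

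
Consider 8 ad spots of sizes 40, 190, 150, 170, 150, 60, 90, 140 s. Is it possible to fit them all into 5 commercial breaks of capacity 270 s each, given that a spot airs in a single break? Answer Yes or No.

Yes

A valid assignment using 5 commercial breaks:
  break 1: 190 + 60 = 250
  break 2: 170 + 90 = 260
  break 3: 150 + 40 = 190
  break 4: 150 = 150
  break 5: 140 = 140
Every load is within 270 s, so 5 commercial breaks suffice.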